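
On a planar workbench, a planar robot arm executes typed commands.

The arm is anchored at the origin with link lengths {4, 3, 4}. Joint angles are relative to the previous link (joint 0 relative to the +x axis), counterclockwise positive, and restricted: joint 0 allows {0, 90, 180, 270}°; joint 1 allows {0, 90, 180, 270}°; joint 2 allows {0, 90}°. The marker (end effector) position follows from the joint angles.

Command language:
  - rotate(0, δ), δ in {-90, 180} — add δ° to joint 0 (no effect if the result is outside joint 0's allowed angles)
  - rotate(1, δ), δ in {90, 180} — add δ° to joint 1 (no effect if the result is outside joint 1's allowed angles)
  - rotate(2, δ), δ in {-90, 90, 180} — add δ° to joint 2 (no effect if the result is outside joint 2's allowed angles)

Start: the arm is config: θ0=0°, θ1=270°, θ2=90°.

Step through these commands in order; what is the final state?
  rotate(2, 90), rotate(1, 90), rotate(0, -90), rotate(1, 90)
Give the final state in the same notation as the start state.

initial: config: θ0=0°, θ1=270°, θ2=90°
[1] after rotate(2, 90): config: θ0=0°, θ1=270°, θ2=90°
[2] after rotate(1, 90): config: θ0=0°, θ1=0°, θ2=90°
[3] after rotate(0, -90): config: θ0=270°, θ1=0°, θ2=90°
[4] after rotate(1, 90): config: θ0=270°, θ1=90°, θ2=90°

config: θ0=270°, θ1=90°, θ2=90°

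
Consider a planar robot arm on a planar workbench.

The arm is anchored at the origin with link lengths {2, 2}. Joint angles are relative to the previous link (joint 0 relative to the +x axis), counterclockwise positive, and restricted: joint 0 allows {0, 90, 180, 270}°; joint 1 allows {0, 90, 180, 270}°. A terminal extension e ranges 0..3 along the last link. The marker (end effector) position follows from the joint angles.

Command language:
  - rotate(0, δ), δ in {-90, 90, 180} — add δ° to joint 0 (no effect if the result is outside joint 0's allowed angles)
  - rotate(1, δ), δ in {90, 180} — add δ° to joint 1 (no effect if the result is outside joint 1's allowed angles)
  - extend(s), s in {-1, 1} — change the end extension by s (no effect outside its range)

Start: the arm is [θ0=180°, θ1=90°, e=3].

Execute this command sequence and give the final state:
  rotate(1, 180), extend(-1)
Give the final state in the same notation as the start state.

[θ0=180°, θ1=270°, e=2]

t0: [θ0=180°, θ1=90°, e=3]
1. rotate(1, 180) → [θ0=180°, θ1=270°, e=3]
2. extend(-1) → [θ0=180°, θ1=270°, e=2]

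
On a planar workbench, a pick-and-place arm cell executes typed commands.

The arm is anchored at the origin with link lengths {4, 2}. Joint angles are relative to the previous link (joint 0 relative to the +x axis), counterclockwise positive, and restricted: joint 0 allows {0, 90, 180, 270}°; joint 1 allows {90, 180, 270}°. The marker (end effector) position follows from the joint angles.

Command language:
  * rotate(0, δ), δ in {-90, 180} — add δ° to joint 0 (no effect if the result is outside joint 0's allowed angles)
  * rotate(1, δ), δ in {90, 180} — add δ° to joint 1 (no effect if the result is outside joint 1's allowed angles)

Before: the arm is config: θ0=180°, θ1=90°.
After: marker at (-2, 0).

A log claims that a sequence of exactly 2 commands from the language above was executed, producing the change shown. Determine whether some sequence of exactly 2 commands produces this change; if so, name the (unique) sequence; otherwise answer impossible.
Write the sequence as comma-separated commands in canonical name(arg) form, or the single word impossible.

rotate(1, 90), rotate(1, 180)

key: running rotate(1, 180) before rotate(1, 90) would end elsewhere — order is forced
begin: config: θ0=180°, θ1=90°
[1] after rotate(1, 90): config: θ0=180°, θ1=180°
[2] after rotate(1, 180): config: θ0=180°, θ1=180°
no rival 2-sequence matches.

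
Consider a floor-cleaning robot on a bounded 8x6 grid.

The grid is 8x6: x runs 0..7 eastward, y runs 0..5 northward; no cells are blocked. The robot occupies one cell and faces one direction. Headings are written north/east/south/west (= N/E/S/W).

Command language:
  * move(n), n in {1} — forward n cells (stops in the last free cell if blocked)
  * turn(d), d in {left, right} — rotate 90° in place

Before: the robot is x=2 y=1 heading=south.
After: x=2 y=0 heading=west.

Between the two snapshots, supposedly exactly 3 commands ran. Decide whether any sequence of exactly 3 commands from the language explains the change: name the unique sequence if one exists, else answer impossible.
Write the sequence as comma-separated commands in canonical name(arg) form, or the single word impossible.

move(1), move(1), turn(right)

key: order matters: swapping move(1) and turn(right) lands elsewhere
initial: x=2 y=1 heading=south
[1] after move(1): x=2 y=0 heading=south
[2] after move(1): x=2 y=0 heading=south
[3] after turn(right): x=2 y=0 heading=west
no rival 3-sequence matches.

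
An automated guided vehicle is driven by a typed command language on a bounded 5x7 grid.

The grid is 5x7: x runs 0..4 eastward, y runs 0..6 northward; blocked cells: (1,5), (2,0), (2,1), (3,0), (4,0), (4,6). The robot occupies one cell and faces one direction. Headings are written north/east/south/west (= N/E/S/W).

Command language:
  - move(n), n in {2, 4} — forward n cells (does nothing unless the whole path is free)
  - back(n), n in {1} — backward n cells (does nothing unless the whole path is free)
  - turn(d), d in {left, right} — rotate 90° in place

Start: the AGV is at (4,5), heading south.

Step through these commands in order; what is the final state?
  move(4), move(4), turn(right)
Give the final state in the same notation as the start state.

t0: at (4,5), heading south
1. move(4) → at (4,1), heading south
2. move(4) → at (4,1), heading south
3. turn(right) → at (4,1), heading west

at (4,1), heading west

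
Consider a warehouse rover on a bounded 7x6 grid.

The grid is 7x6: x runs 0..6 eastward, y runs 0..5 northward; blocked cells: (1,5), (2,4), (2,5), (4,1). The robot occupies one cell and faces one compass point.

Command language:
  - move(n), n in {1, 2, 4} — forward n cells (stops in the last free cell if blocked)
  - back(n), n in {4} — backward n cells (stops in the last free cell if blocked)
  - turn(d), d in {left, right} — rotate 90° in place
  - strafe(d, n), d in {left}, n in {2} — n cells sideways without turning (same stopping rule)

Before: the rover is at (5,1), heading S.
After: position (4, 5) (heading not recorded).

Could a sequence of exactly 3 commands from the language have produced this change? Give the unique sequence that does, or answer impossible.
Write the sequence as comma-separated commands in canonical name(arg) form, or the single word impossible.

key: order matters: swapping back(4) and move(1) lands elsewhere
from: at (5,1), heading S
[1] after back(4): at (5,5), heading S
[2] after turn(right): at (5,5), heading W
[3] after move(1): at (4,5), heading W
no rival 3-sequence matches.

back(4), turn(right), move(1)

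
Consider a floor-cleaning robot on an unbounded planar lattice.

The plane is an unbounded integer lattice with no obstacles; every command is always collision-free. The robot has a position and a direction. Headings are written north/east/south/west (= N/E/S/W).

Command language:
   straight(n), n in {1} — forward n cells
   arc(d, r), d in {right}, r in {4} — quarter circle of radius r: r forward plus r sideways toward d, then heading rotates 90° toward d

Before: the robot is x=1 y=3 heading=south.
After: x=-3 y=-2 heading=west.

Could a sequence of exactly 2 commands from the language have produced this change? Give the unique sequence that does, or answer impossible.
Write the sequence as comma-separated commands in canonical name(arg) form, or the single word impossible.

straight(1), arc(right, 4)

key: position moved to (-3,-2) AND the heading swung to W — translation plus rotation needed
begin: x=1 y=3 heading=south
[1] after straight(1): x=1 y=2 heading=south
[2] after arc(right, 4): x=-3 y=-2 heading=west
all 4 alternatives checked — unique.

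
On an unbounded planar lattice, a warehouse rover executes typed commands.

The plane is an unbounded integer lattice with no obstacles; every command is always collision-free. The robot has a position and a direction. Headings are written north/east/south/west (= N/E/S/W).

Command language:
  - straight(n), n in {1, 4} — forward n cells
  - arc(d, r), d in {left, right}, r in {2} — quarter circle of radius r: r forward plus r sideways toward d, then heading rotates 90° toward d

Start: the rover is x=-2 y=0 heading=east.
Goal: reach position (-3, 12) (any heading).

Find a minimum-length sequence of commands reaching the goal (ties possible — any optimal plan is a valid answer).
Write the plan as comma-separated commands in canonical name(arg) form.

begin: x=-2 y=0 heading=east
[1] after arc(left, 2): x=0 y=2 heading=north
[2] after straight(4): x=0 y=6 heading=north
[3] after straight(4): x=0 y=10 heading=north
[4] after arc(left, 2): x=-2 y=12 heading=west
[5] after straight(1): x=-3 y=12 heading=west
minimal: 5 command(s), checked below 5.

arc(left, 2), straight(4), straight(4), arc(left, 2), straight(1)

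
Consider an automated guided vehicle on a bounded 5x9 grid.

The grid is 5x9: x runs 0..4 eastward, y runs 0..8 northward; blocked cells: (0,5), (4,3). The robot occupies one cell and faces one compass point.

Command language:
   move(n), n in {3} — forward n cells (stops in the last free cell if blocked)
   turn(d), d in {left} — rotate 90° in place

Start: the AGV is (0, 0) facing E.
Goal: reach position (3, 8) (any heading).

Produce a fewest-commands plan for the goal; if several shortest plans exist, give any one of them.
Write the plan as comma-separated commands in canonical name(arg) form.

move(3), turn(left), move(3), move(3), move(3)

begin: (0, 0) facing E
1. move(3) → (3, 0) facing E
2. turn(left) → (3, 0) facing N
3. move(3) → (3, 3) facing N
4. move(3) → (3, 6) facing N
5. move(3) → (3, 8) facing N
shorter routes all fall short; 5 is best.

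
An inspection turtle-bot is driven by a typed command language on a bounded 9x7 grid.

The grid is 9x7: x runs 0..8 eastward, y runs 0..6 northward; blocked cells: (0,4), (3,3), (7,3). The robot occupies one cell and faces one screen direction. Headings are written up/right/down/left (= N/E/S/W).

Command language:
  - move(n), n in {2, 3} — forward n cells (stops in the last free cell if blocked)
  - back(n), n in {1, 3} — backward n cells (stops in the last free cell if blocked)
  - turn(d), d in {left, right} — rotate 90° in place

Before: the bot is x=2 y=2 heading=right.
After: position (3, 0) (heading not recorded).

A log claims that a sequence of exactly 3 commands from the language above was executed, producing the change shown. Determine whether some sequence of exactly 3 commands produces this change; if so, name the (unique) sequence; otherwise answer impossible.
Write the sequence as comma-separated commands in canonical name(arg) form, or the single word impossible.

checked all 3-command options: none fits.

impossible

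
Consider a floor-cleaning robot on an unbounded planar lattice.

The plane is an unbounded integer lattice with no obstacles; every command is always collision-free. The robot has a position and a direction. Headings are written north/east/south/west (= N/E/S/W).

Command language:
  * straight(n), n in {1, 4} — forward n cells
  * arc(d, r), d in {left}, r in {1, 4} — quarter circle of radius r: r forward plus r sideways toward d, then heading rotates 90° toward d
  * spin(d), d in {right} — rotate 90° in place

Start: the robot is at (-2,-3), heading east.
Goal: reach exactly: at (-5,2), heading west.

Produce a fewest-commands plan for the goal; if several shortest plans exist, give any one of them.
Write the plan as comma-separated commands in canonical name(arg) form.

start: at (-2,-3), heading east
step 1 (arc(left, 1)): at (-1,-2), heading north
step 2 (arc(left, 4)): at (-5,2), heading west
nothing shorter than 2 reaches the goal.

arc(left, 1), arc(left, 4)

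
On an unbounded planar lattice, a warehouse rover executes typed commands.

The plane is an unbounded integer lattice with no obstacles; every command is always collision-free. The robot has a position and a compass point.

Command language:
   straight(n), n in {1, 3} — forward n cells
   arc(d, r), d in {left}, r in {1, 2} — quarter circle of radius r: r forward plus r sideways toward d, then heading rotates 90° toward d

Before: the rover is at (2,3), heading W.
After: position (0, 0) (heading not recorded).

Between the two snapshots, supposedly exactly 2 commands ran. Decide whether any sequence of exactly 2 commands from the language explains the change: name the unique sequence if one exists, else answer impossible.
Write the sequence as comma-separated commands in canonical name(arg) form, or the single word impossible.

arc(left, 2), straight(1)

key: order matters: swapping arc(left, 2) and straight(1) lands elsewhere
begin: at (2,3), heading W
[1] after arc(left, 2): at (0,1), heading S
[2] after straight(1): at (0,0), heading S
no rival 2-sequence matches.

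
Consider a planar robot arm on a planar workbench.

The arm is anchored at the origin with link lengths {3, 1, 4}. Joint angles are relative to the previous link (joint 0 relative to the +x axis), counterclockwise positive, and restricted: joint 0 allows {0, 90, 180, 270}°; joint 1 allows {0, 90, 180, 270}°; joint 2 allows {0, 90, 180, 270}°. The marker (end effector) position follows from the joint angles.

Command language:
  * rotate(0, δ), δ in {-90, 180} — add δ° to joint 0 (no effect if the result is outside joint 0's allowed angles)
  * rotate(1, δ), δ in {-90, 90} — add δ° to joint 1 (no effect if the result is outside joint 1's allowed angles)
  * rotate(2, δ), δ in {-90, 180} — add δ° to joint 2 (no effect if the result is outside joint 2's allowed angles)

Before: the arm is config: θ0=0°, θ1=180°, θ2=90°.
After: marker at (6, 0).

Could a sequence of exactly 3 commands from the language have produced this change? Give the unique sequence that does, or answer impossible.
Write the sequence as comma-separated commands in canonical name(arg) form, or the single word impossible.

rotate(2, -90), rotate(2, -90), rotate(2, -90)

start: config: θ0=0°, θ1=180°, θ2=90°
1. rotate(2, -90) → config: θ0=0°, θ1=180°, θ2=0°
2. rotate(2, -90) → config: θ0=0°, θ1=180°, θ2=270°
3. rotate(2, -90) → config: θ0=0°, θ1=180°, θ2=180°
no other 3-command option fits: unique.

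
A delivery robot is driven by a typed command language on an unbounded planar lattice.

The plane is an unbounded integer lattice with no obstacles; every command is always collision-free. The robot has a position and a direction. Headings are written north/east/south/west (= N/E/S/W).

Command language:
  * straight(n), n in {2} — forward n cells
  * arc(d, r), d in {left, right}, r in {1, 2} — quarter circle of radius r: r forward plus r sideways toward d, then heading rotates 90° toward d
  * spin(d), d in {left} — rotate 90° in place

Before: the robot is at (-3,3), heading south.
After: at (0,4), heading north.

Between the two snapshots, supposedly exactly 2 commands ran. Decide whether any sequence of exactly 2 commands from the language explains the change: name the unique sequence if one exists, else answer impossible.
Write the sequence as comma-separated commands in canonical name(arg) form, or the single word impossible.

arc(left, 1), arc(left, 2)

key: running arc(left, 2) before arc(left, 1) would end elsewhere — order is forced
initial: at (-3,3), heading south
1. arc(left, 1) → at (-2,2), heading east
2. arc(left, 2) → at (0,4), heading north
uniquely the one of 36 2-step routes that fits.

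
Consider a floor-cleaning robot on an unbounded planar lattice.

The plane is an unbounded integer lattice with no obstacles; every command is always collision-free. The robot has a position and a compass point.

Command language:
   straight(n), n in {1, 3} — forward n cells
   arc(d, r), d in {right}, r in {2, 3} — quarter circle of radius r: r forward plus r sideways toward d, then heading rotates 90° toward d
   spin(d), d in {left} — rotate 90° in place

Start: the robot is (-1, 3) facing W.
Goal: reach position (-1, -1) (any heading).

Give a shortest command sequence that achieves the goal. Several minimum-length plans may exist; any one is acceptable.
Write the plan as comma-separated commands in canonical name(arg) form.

spin(left), straight(3), straight(1)

begin: (-1, 3) facing W
t=1 spin(left) ⇒ (-1, 3) facing S
t=2 straight(3) ⇒ (-1, 0) facing S
t=3 straight(1) ⇒ (-1, -1) facing S
nothing shorter than 3 reaches the goal.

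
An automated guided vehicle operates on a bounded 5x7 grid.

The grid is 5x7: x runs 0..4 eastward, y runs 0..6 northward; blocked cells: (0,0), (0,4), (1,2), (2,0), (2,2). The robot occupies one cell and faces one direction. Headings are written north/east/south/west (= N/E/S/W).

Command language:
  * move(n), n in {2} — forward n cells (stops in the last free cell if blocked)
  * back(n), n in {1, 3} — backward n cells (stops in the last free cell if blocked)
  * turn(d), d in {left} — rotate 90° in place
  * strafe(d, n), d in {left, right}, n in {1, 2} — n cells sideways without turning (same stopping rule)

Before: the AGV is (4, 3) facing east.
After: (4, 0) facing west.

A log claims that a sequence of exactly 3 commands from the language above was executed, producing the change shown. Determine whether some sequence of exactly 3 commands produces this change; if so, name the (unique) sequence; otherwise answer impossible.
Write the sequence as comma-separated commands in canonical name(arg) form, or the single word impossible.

key: cell and facing (now W) both changed — the 3 commands mix motion and turning
begin: (4, 3) facing east
t=1 turn(left) ⇒ (4, 3) facing north
t=2 back(3) ⇒ (4, 0) facing north
t=3 turn(left) ⇒ (4, 0) facing west
no rival 3-sequence matches.

turn(left), back(3), turn(left)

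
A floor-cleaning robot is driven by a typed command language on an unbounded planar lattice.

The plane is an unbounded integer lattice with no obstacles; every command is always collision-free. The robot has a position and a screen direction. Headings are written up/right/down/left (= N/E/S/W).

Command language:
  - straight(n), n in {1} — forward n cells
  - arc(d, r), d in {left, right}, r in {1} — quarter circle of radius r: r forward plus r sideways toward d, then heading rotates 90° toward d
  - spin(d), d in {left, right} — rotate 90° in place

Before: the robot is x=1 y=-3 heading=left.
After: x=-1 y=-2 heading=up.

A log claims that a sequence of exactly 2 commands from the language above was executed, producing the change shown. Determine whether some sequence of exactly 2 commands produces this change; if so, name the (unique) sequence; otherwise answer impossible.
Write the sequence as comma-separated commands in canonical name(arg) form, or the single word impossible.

straight(1), arc(right, 1)

key: cell and facing (now N) both changed — the 2 commands mix motion and turning
begin: x=1 y=-3 heading=left
1. straight(1) → x=0 y=-3 heading=left
2. arc(right, 1) → x=-1 y=-2 heading=up
uniquely the one of 25 2-step routes that fits.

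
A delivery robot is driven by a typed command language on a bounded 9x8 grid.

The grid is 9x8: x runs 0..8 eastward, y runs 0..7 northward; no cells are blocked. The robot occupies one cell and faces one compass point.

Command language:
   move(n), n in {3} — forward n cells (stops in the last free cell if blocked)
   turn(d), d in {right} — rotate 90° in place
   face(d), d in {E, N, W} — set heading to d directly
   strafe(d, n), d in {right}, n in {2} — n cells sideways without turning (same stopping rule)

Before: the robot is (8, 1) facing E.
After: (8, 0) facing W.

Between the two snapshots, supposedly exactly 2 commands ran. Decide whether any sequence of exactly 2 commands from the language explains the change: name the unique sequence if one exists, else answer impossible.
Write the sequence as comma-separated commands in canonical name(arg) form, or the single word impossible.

key: strafe(right, 2) runs into the grid edge before its full distance
start: (8, 1) facing E
t=1 strafe(right, 2) ⇒ (8, 0) facing E
t=2 face(W) ⇒ (8, 0) facing W
no other 2-command option fits: unique.

strafe(right, 2), face(W)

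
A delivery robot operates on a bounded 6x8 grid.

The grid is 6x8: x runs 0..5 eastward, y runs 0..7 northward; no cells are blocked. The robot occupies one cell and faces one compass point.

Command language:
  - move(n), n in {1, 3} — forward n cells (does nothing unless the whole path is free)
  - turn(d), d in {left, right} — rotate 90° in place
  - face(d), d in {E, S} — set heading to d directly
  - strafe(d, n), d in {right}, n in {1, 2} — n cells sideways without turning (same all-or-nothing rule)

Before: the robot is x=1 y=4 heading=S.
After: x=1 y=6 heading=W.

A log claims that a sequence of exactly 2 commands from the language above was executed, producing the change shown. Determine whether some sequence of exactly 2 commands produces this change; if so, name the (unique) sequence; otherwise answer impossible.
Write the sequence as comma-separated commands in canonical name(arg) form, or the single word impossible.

key: running strafe(right, 2) before turn(right) would end elsewhere — order is forced
start: x=1 y=4 heading=S
1. turn(right) → x=1 y=4 heading=W
2. strafe(right, 2) → x=1 y=6 heading=W
all 64 alternatives checked — unique.

turn(right), strafe(right, 2)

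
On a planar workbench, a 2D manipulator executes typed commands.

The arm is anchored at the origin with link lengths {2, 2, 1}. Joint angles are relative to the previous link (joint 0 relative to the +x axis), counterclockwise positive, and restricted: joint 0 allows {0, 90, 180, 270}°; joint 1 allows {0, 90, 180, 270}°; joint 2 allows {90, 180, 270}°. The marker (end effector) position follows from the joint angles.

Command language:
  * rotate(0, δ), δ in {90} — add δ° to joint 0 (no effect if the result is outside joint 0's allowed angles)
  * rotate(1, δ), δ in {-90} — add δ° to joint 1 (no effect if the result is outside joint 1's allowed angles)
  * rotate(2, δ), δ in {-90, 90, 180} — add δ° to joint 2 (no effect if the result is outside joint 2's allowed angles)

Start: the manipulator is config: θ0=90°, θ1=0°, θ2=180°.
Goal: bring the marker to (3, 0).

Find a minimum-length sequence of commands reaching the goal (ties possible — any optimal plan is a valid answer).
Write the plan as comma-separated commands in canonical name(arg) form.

rotate(0, 90), rotate(0, 90), rotate(0, 90)

from: config: θ0=90°, θ1=0°, θ2=180°
step 1 (rotate(0, 90)): config: θ0=180°, θ1=0°, θ2=180°
step 2 (rotate(0, 90)): config: θ0=270°, θ1=0°, θ2=180°
step 3 (rotate(0, 90)): config: θ0=0°, θ1=0°, θ2=180°
minimal: 3 command(s), checked below 3.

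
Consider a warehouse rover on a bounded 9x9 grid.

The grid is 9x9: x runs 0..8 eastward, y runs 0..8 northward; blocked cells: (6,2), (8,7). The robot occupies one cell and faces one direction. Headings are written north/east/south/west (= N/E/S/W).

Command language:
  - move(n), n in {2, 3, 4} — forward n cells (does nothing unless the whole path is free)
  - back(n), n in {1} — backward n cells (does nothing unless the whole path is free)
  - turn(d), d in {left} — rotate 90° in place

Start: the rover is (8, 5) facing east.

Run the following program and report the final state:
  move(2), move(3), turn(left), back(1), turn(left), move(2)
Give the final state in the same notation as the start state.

(6, 4) facing west

t0: (8, 5) facing east
1. move(2) → (8, 5) facing east
2. move(3) → (8, 5) facing east
3. turn(left) → (8, 5) facing north
4. back(1) → (8, 4) facing north
5. turn(left) → (8, 4) facing west
6. move(2) → (6, 4) facing west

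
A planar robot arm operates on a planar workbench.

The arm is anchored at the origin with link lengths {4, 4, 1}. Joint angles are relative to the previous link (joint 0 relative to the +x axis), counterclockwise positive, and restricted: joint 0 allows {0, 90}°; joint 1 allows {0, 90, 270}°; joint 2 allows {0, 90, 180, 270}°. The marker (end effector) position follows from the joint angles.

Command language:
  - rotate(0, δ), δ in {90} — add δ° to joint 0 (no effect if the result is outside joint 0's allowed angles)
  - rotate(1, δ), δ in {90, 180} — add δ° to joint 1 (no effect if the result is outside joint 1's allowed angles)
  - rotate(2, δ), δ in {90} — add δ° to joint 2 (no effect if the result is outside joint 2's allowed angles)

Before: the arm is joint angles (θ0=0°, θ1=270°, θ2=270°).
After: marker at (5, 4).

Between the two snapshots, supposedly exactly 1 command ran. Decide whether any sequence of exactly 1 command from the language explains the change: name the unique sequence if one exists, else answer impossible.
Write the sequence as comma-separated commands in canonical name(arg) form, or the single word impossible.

rotate(1, 180)

t0: joint angles (θ0=0°, θ1=270°, θ2=270°)
t=1 rotate(1, 180) ⇒ joint angles (θ0=0°, θ1=90°, θ2=270°)
all 4 alternatives checked — unique.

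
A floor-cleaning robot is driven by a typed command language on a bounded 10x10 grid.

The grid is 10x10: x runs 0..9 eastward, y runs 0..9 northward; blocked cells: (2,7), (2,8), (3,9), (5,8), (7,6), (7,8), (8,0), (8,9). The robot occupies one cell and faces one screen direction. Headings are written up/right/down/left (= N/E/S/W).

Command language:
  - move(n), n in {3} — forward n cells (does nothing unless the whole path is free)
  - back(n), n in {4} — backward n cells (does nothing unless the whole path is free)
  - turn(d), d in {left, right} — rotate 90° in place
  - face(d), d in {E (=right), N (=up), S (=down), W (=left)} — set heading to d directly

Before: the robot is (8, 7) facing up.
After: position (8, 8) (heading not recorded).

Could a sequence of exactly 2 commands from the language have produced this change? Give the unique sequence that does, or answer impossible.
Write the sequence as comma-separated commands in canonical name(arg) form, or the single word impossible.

all 64 sequences checked — none match.

impossible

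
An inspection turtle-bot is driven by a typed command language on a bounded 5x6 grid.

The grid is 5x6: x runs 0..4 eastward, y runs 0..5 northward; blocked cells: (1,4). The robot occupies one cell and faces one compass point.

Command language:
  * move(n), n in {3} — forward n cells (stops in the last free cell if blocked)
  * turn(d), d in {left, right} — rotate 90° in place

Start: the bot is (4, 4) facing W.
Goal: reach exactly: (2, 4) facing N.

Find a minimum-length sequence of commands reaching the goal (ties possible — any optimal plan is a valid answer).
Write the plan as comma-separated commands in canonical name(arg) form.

begin: (4, 4) facing W
t=1 move(3) ⇒ (2, 4) facing W
t=2 turn(right) ⇒ (2, 4) facing N
nothing shorter than 2 reaches the goal.

move(3), turn(right)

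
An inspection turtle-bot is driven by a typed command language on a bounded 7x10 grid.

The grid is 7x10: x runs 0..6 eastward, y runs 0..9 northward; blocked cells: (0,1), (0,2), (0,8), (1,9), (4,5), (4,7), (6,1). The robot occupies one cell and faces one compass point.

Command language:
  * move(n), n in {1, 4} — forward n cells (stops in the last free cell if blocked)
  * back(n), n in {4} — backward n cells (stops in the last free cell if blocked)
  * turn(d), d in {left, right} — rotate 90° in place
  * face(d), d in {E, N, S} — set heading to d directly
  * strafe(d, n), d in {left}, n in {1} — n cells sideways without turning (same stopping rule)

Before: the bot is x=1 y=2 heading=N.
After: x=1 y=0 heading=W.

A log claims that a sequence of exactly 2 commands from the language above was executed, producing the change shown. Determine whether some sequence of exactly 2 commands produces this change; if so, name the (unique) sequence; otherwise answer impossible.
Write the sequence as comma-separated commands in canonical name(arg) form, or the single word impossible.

back(4), turn(left)

key: order matters: swapping back(4) and turn(left) lands elsewhere
t0: x=1 y=2 heading=N
step 1 (back(4)): x=1 y=0 heading=N
step 2 (turn(left)): x=1 y=0 heading=W
all 81 alternatives checked — unique.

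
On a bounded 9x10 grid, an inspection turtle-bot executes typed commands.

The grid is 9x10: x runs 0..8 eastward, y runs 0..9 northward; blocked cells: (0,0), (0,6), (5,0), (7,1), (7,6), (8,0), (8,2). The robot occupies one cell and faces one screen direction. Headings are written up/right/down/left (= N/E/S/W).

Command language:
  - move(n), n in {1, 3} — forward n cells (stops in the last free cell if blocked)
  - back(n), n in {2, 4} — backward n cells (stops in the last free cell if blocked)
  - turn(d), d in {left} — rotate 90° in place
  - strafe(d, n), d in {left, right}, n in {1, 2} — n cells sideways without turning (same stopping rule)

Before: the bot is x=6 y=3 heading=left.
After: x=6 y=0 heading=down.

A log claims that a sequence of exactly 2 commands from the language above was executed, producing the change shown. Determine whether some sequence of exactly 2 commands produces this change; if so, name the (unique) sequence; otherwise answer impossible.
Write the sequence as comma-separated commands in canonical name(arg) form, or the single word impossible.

turn(left), move(3)

key: position moved to (6,0) AND the heading swung to S — translation plus rotation needed
from: x=6 y=3 heading=left
1. turn(left) → x=6 y=3 heading=down
2. move(3) → x=6 y=0 heading=down
no rival 2-sequence matches.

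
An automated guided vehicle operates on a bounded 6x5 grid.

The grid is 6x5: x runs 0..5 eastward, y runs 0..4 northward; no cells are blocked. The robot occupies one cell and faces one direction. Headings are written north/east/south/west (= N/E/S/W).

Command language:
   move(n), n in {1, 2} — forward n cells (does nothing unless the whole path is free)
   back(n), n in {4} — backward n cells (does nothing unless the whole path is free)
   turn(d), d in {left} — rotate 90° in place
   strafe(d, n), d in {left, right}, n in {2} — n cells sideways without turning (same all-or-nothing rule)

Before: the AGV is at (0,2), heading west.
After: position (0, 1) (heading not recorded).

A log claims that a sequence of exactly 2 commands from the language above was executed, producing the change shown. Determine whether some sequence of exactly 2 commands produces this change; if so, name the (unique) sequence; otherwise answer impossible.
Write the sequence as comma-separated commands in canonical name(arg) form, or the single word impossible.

turn(left), move(1)

key: running move(1) before turn(left) would end elsewhere — order is forced
begin: at (0,2), heading west
t=1 turn(left) ⇒ at (0,2), heading south
t=2 move(1) ⇒ at (0,1), heading south
no rival 2-sequence matches.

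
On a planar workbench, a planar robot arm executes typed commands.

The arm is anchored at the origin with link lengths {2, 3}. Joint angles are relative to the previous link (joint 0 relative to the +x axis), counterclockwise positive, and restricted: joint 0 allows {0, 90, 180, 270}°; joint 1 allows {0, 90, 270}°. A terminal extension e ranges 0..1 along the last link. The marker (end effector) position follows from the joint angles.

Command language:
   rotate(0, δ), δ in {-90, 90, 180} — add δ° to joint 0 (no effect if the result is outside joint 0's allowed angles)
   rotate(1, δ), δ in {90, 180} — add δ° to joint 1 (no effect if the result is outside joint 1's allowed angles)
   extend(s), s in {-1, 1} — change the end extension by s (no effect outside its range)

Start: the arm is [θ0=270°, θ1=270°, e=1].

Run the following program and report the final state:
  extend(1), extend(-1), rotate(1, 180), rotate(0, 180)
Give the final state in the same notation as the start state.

[θ0=90°, θ1=90°, e=0]

initial: [θ0=270°, θ1=270°, e=1]
[1] after extend(1): [θ0=270°, θ1=270°, e=1]
[2] after extend(-1): [θ0=270°, θ1=270°, e=0]
[3] after rotate(1, 180): [θ0=270°, θ1=90°, e=0]
[4] after rotate(0, 180): [θ0=90°, θ1=90°, e=0]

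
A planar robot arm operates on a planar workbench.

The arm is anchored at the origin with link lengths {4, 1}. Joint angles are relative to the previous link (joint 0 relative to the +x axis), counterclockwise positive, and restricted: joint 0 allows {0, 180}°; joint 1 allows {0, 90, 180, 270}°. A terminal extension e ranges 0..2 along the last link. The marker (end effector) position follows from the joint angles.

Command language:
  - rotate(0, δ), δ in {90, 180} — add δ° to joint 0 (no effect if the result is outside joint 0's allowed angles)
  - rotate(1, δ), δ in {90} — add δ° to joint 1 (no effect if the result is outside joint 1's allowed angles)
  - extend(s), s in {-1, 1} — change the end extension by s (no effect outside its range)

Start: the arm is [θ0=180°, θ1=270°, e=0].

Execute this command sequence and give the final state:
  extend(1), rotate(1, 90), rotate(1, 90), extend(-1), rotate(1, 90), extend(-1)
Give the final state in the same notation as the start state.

t0: [θ0=180°, θ1=270°, e=0]
1. extend(1) → [θ0=180°, θ1=270°, e=1]
2. rotate(1, 90) → [θ0=180°, θ1=0°, e=1]
3. rotate(1, 90) → [θ0=180°, θ1=90°, e=1]
4. extend(-1) → [θ0=180°, θ1=90°, e=0]
5. rotate(1, 90) → [θ0=180°, θ1=180°, e=0]
6. extend(-1) → [θ0=180°, θ1=180°, e=0]

[θ0=180°, θ1=180°, e=0]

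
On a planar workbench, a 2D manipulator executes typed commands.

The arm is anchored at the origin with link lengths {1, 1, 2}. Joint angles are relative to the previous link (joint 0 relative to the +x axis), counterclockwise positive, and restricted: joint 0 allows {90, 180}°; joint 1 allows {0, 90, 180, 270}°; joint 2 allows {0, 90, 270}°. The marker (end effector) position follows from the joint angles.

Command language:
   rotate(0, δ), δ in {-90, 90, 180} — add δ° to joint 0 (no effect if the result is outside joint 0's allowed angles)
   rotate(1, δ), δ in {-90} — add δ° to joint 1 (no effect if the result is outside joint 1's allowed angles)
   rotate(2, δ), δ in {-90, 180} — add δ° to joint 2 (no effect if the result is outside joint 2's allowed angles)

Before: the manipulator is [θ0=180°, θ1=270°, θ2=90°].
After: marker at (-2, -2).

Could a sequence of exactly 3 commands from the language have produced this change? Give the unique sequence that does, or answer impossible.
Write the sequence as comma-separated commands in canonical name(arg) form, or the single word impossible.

from: [θ0=180°, θ1=270°, θ2=90°]
[1] after rotate(1, -90): [θ0=180°, θ1=180°, θ2=90°]
[2] after rotate(1, -90): [θ0=180°, θ1=90°, θ2=90°]
[3] after rotate(1, -90): [θ0=180°, θ1=0°, θ2=90°]
all 216 alternatives checked — unique.

rotate(1, -90), rotate(1, -90), rotate(1, -90)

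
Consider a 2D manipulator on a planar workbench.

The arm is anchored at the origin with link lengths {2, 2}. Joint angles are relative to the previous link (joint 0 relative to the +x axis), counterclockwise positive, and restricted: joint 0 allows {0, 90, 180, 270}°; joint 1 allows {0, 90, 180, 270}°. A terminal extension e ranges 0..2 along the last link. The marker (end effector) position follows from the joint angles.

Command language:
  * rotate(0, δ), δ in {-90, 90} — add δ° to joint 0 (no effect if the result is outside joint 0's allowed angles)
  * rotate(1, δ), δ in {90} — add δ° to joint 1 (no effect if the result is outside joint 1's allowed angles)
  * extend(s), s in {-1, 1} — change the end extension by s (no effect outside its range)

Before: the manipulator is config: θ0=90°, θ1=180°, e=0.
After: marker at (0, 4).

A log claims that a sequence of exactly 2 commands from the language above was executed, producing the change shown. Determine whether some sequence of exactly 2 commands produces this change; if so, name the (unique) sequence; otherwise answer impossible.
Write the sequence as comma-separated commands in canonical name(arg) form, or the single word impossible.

begin: config: θ0=90°, θ1=180°, e=0
1. rotate(1, 90) → config: θ0=90°, θ1=270°, e=0
2. rotate(1, 90) → config: θ0=90°, θ1=0°, e=0
uniquely the one of 25 2-step routes that fits.

rotate(1, 90), rotate(1, 90)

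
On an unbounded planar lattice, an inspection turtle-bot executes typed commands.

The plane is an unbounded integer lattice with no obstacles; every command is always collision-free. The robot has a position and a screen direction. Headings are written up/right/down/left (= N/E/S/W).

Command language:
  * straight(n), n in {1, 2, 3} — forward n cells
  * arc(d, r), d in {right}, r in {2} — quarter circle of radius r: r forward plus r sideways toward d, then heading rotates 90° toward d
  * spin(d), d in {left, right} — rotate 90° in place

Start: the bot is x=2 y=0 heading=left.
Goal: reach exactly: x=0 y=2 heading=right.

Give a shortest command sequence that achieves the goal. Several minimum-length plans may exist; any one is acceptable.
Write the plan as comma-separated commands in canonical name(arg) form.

arc(right, 2), spin(right)

t0: x=2 y=0 heading=left
[1] after arc(right, 2): x=0 y=2 heading=up
[2] after spin(right): x=0 y=2 heading=right
no 1-step plan works, so 2 is optimal.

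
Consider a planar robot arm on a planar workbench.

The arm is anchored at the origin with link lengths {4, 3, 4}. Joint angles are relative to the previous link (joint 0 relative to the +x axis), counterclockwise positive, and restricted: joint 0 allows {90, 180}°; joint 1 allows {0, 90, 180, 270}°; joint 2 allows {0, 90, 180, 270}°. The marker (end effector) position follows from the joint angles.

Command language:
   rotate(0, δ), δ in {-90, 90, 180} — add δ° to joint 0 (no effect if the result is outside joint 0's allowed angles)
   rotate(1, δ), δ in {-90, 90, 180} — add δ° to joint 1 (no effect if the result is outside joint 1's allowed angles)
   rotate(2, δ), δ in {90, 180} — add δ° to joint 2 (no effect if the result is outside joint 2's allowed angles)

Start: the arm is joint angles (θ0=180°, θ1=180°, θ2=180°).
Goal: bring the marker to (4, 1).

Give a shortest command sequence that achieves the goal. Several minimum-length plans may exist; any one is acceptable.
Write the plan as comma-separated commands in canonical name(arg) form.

rotate(2, 180), rotate(0, -90), rotate(2, 90)

from: joint angles (θ0=180°, θ1=180°, θ2=180°)
t=1 rotate(2, 180) ⇒ joint angles (θ0=180°, θ1=180°, θ2=0°)
t=2 rotate(0, -90) ⇒ joint angles (θ0=90°, θ1=180°, θ2=0°)
t=3 rotate(2, 90) ⇒ joint angles (θ0=90°, θ1=180°, θ2=90°)
nothing shorter than 3 reaches the goal.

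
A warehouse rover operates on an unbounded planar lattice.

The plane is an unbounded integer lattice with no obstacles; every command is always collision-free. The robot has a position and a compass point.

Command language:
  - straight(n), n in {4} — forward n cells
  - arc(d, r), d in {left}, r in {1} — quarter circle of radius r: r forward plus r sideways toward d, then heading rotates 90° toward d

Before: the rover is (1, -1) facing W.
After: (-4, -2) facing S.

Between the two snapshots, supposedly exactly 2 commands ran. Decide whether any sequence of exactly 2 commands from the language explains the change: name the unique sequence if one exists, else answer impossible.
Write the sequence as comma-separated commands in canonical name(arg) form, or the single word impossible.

straight(4), arc(left, 1)

key: running arc(left, 1) before straight(4) would end elsewhere — order is forced
from: (1, -1) facing W
t=1 straight(4) ⇒ (-3, -1) facing W
t=2 arc(left, 1) ⇒ (-4, -2) facing S
uniquely the one of 4 2-step routes that fits.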